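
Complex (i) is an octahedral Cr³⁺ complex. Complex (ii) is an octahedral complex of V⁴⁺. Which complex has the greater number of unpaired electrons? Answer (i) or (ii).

(i): Cr sits in group 6; removing 3 electrons leaves Cr³⁺ with 6 − 3 = 3 d electrons; t2g^3 e_g^0 → 3 unpaired.
(ii): V⁴⁺: group 5, so d-count = 5 − 4 = 1; For octahedral d¹ the high- and low-spin configurations coincide; t₂g¹ eg⁰ → 1 unpaired.
So (i) has more unpaired electrons.

(i)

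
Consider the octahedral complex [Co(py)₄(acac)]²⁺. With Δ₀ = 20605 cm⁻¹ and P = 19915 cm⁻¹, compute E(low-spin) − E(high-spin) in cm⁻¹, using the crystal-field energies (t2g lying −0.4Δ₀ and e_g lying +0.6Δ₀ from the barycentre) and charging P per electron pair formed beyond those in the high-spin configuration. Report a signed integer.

Ligand charges: 4×(+0) from py and 1×(-1) from acac⁻ sum to -1; with overall charge +2, Co is +3.
Co sits in group 9; removing 3 electrons leaves Co³⁺ with 9 − 3 = 6 d electrons.
High-spin d⁶ fills as t2g^4 e_g^2 with CFSE 4(−0.4) + 2(+0.6) = -0.4Δ₀ = -8242 cm⁻¹.
For low-spin the configuration is t2g^6 e_g^0: orbital energy -2.4 × 20605 = -49452 cm⁻¹, and 2 additional pairs relative to high-spin add 39830 cm⁻¹, giving -9622 cm⁻¹.
Thus E(LS) − E(HS) = -1380 cm⁻¹.

-1380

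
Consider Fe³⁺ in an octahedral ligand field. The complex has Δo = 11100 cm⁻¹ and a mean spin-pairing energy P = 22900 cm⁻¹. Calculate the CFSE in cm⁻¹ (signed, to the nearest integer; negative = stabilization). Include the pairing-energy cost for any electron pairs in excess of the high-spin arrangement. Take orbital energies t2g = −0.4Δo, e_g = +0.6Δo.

0

Fe is in group 8, so Fe³⁺ is d⁵ (8 − 3 = 5).
Here Δo < P (11100 < 22900), so the high-spin state is favoured.
That gives t2g^3 e_g^2.
Orbital CFSE = 0.0Δo = 0.0 × 11100 = 0 cm⁻¹.
High-spin has no excess pairs, so no pairing correction applies.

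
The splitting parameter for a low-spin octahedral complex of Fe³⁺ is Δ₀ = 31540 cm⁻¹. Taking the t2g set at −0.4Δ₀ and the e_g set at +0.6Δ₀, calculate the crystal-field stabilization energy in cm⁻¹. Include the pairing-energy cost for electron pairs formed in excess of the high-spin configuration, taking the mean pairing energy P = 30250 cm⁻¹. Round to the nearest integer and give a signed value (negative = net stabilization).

Fe sits in group 8; removing 3 electrons leaves Fe³⁺ with 8 − 3 = 5 d electrons.
The d⁵ electrons fill as t2g^5 e_g^0.
CFSE(orbital) = 5×(-0.4Δ₀) + 0×(0.6Δ₀) = -2.0Δ₀; with Δ₀ = 31540 cm⁻¹ that is -63080 cm⁻¹.
Pairing penalty: 2 pairs vs 0 in the high-spin reference → 2 extra × P = 60500 cm⁻¹.
Combining: -63080 + 60500 = -2580 cm⁻¹.

-2580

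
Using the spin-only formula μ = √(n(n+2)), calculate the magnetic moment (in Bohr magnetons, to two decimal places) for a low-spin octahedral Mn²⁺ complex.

1.73 Bohr magnetons

Mn sits in group 7; removing 2 electrons leaves Mn²⁺ with 7 − 2 = 5 d electrons.
Configuration: t₂g⁵ eg⁰ → 1 unpaired electron.
μ(spin-only) = √[1(1+2)] = √3 ≈ 1.73 Bohr magnetons.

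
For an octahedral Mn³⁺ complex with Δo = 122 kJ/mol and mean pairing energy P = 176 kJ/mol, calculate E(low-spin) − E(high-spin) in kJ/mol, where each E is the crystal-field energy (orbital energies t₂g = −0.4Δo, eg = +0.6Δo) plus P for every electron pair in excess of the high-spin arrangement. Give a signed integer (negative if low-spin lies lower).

Group 7 minus oxidation state +3 gives a d⁴ configuration for Mn³⁺.
High-spin: t₂g³ eg¹, CFSE = -0.6Δo = -73 kJ/mol.
For low-spin the configuration is t₂g⁴ eg⁰: orbital energy -1.6 × 122 = -195 kJ/mol, and 1 additional pair relative to high-spin adds 176 kJ/mol, giving -19 kJ/mol.
Thus E(LS) − E(HS) = 54 kJ/mol.

54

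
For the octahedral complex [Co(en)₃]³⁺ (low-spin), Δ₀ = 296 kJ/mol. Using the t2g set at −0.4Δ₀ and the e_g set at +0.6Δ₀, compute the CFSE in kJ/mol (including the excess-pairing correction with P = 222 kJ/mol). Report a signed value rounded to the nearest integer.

-266

en is neutral, so the +3 overall charge sits on Co: oxidation state +3.
Co³⁺: group 9, so d-count = 9 − 3 = 6.
The d⁶ electrons fill as t2g^6 e_g^0.
Orbital CFSE = 6(-0.4) + 0(0.6) = -2.4Δ₀ = -2.4 × 296 = -710 kJ/mol.
Relative to high-spin t2g^4 e_g^2 (1 paired), the low-spin configuration has 2 additional pairs, contributing +2 × 222 = +444 kJ/mol.
Net CFSE = -710 + 444 = -266 kJ/mol.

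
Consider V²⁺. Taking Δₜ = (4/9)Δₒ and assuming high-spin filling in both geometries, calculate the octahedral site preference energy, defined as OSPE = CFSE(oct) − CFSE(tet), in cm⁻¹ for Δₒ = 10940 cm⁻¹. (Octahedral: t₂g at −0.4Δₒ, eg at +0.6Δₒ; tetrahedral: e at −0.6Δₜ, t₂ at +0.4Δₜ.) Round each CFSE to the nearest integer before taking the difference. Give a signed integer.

V is in group 5, so V²⁺ is d³ (5 − 2 = 3).
Octahedral high-spin t₂g³ eg⁰: CFSE = -1.2 × 10940 = -13128 cm⁻¹.
Tetrahedral: e² t₂¹, CFSE = 2(−0.6) + 1(+0.4) = -0.8Δₜ = -0.8 × (4/9) × 10940 = -3890 cm⁻¹.
OSPE = CFSE(oct) − CFSE(tet) = -13128 − (-3890) = -9238 cm⁻¹.

-9238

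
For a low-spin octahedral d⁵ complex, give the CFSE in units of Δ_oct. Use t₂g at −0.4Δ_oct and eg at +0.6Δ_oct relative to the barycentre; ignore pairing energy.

Configuration: t₂g⁵ eg⁰.
CFSE = 5(-0.4Δ_oct) + 0(0.6Δ_oct) = -2.0Δ_oct + 0.0Δ_oct = -2.0Δ_oct.

-2.0 Δ_oct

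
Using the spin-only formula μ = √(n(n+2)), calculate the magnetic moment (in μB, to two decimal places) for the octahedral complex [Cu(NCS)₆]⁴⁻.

Each NCS⁻ contributes -1; 6 × (-1) = -6. With overall charge -4, Cu is in the +2 oxidation state.
Cu is in group 11, so Cu²⁺ is d⁹ (11 − 2 = 9).
Configuration: t2g^6 e_g^3 → 1 unpaired electron.
μ(spin-only) = √[1(1+2)] = √3 ≈ 1.73 μB.

1.73 μB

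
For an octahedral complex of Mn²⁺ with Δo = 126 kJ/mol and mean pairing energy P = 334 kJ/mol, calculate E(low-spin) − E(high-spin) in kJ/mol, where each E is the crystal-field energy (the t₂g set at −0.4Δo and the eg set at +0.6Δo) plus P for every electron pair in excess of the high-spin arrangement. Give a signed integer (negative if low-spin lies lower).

416

Group 7 minus oxidation state +2 gives a d⁵ configuration for Mn²⁺.
High-spin: t₂g³ eg², CFSE = 0.0Δo = 0 kJ/mol.
Low-spin t₂g⁵ eg⁰ gives -2.0Δo = -252 kJ/mol, but forming 2 extra pairs costs 2P = 668 kJ/mol, so E(LS) = -252 + 668 = 416 kJ/mol.
Thus E(LS) − E(HS) = 416 kJ/mol.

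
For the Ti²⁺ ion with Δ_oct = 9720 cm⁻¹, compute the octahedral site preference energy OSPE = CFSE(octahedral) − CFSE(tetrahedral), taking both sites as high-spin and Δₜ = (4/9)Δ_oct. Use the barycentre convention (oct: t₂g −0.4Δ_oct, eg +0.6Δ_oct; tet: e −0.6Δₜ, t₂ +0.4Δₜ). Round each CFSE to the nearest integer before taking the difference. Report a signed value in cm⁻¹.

Group 4 minus oxidation state +2 gives a d² configuration for Ti²⁺.
In an octahedral site d² (HS) is t₂g² eg⁰, giving CFSE(oct) = -0.8Δ_oct = -7776 cm⁻¹.
Tetrahedral: e² t₂⁰, CFSE = 2(−0.6) + 0(+0.4) = -1.2Δₜ = -1.2 × (4/9) × 9720 = -5184 cm⁻¹.
OSPE = CFSE(oct) − CFSE(tet) = -7776 − (-5184) = -2592 cm⁻¹.

-2592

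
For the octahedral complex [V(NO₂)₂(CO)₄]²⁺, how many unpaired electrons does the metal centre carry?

Ligand charges: 2×(-1) from NO₂⁻ and 4×(+0) from CO sum to -2; with overall charge +2, V is +4.
V⁴⁺: group 5, so d-count = 5 − 4 = 1.
Configuration: t2g^1 e_g^0, giving 1 unpaired electron.

1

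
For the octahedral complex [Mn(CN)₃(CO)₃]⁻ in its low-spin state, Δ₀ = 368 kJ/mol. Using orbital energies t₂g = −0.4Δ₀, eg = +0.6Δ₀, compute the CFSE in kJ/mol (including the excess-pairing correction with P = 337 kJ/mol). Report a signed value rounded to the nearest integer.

Ligand charges: 3×(-1) from CN⁻ and 3×(+0) from CO sum to -3; with overall charge -1, Mn is +2.
Group 7 minus oxidation state +2 gives a d⁵ configuration for Mn²⁺.
Electron filling gives t₂g⁵ eg⁰.
Orbital CFSE = 5(-0.4) + 0(0.6) = -2.0Δ₀ = -2.0 × 368 = -736 kJ/mol.
Relative to high-spin t₂g³ eg² (0 paired), the low-spin configuration has 2 additional pairs, contributing +2 × 337 = +674 kJ/mol.
Combining: -736 + 674 = -62 kJ/mol.

-62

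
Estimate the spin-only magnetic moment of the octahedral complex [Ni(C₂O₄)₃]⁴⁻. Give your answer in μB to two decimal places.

2.83 μB

Each C₂O₄²⁻ contributes -2; 3 × (-2) = -6. With overall charge -4, Ni is in the +2 oxidation state.
Group 10 minus oxidation state +2 gives a d⁸ configuration for Ni²⁺.
Configuration: t₂g⁶ eg² → 2 unpaired electrons.
μ(spin-only) = √[2(2+2)] = √8 ≈ 2.83 μB.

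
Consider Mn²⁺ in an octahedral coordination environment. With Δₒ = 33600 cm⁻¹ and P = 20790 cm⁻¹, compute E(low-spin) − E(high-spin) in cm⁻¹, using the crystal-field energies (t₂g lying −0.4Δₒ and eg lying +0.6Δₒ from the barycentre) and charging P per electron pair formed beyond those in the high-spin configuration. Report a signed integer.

Group 7 minus oxidation state +2 gives a d⁵ configuration for Mn²⁺.
High-spin d⁵ fills as t₂g³ eg² with CFSE 3(−0.4) + 2(+0.6) = 0.0Δₒ = 0 cm⁻¹.
Low-spin: t₂g⁵ eg⁰, orbital CFSE = -2.0Δₒ = -67200 cm⁻¹; plus 2 excess pairs × P = +41580 cm⁻¹; total -25620 cm⁻¹.
The difference is -25620 − (0) = -25620 cm⁻¹, so low-spin lies lower.

-25620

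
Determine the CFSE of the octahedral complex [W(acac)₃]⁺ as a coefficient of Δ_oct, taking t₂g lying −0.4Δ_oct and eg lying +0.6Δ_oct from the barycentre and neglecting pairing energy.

Each acac⁻ contributes -1; 3 × (-1) = -3. With overall charge +1, W is in the +4 oxidation state.
W⁴⁺: group 6, so d-count = 6 − 4 = 2.
For octahedral d² the high- and low-spin configurations coincide.
Configuration: t₂g² eg⁰.
CFSE = 2(-0.4Δ_oct) + 0(0.6Δ_oct) = -0.8Δ_oct + 0.0Δ_oct = -0.8Δ_oct.

-0.8 Δ_oct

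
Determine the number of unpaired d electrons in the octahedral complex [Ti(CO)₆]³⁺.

1

CO is neutral, so the +3 overall charge sits on Ti: oxidation state +3.
Ti sits in group 4; removing 3 electrons leaves Ti³⁺ with 4 − 3 = 1 d electrons.
Configuration: t₂g¹ eg⁰, giving 1 unpaired electron.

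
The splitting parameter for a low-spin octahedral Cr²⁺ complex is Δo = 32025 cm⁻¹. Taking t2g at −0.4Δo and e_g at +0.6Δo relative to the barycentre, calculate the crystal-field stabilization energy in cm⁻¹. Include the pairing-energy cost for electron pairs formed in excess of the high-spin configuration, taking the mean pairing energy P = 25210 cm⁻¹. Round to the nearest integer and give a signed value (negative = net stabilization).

Cr is in group 6, so Cr²⁺ is d⁴ (6 − 2 = 4).
Configuration: t2g^4 e_g^0.
CFSE(orbital) = 4×(-0.4Δo) + 0×(0.6Δo) = -1.6Δo; with Δo = 32025 cm⁻¹ that is -51240 cm⁻¹.
Relative to high-spin t2g^3 e_g^1 (0 paired), the low-spin configuration has 1 additional pair, contributing +1 × 25210 = +25210 cm⁻¹.
Overall CFSE = -51240 + 25210 = -26030 cm⁻¹.

-26030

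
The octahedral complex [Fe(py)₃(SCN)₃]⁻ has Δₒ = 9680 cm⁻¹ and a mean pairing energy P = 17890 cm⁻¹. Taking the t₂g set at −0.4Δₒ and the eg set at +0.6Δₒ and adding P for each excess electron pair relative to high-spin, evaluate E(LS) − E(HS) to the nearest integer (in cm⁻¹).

16420

Ligand charges: 3×(+0) from py and 3×(-1) from SCN⁻ sum to -3; with overall charge -1, Fe is +2.
Fe is in group 8, so Fe²⁺ is d⁶ (8 − 2 = 6).
In the high-spin limit (t₂g⁴ eg²) the orbital term is -0.4Δₒ = -3872 cm⁻¹, with no excess pairing.
Low-spin t₂g⁶ eg⁰ gives -2.4Δₒ = -23232 cm⁻¹, but forming 2 extra pairs costs 2P = 35780 cm⁻¹, so E(LS) = -23232 + 35780 = 12548 cm⁻¹.
E(LS) − E(HS) = 12548 − (-3872) = 16420 cm⁻¹.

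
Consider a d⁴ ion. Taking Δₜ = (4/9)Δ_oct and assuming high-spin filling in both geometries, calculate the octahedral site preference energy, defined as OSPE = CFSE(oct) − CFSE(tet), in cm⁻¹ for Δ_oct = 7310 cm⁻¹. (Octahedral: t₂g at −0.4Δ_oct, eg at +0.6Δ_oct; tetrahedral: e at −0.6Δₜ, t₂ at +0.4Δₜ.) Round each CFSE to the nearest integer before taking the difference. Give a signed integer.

-3086

Octahedral high-spin t₂g³ eg¹: CFSE = -0.6 × 7310 = -4386 cm⁻¹.
Tetrahedral e² t₂² gives -0.4Δₜ = -0.4 × (4/9) × 7310 = -1300 cm⁻¹.
OSPE = -4386 − (-1300) = -3086 cm⁻¹.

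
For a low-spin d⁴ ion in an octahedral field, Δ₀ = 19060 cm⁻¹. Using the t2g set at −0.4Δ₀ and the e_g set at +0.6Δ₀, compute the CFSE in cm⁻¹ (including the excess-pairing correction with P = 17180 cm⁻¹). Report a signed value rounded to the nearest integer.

Electron filling gives t2g^4 e_g^0.
CFSE(orbital) = 4×(-0.4Δ₀) + 0×(0.6Δ₀) = -1.6Δ₀; with Δ₀ = 19060 cm⁻¹ that is -30496 cm⁻¹.
Pairing penalty: 1 pair vs 0 in the high-spin reference → 1 extra × P = 17180 cm⁻¹.
Overall CFSE = -30496 + 17180 = -13316 cm⁻¹.

-13316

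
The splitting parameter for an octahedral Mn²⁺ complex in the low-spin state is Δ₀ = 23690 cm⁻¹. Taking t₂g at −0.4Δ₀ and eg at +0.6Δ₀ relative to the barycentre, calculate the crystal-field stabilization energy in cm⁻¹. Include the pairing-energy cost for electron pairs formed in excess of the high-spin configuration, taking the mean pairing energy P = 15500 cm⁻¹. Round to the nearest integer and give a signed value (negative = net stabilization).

Mn is in group 7, so Mn²⁺ is d⁵ (7 − 2 = 5).
Electron filling gives t₂g⁵ eg⁰.
CFSE(orbital) = 5×(-0.4Δ₀) + 0×(0.6Δ₀) = -2.0Δ₀; with Δ₀ = 23690 cm⁻¹ that is -47380 cm⁻¹.
Pairing penalty: 2 pairs vs 0 in the high-spin reference → 2 extra × P = 31000 cm⁻¹.
Net CFSE = -47380 + 31000 = -16380 cm⁻¹.

-16380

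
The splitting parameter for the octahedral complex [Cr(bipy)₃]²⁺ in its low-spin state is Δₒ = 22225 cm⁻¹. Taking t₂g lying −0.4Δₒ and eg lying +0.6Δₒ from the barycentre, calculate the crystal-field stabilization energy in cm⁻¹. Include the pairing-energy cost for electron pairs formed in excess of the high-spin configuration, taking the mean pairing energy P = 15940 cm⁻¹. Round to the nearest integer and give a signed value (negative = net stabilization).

bipy is neutral, so the +2 overall charge sits on Cr: oxidation state +2.
Group 6 minus oxidation state +2 gives a d⁴ configuration for Cr²⁺.
Configuration: t₂g⁴ eg⁰.
Orbital CFSE = 4(-0.4) + 0(0.6) = -1.6Δₒ = -1.6 × 22225 = -35560 cm⁻¹.
Relative to high-spin t₂g³ eg¹ (0 paired), the low-spin configuration has 1 additional pair, contributing +1 × 15940 = +15940 cm⁻¹.
Net CFSE = -35560 + 15940 = -19620 cm⁻¹.

-19620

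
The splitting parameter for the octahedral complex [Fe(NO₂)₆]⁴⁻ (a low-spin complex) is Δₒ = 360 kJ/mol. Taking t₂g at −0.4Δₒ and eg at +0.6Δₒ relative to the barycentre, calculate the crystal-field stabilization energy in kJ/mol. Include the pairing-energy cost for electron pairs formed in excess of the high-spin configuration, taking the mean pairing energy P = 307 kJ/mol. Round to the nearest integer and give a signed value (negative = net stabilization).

-250

Each NO₂⁻ contributes -1; 6 × (-1) = -6. With overall charge -4, Fe is in the +2 oxidation state.
Group 8 minus oxidation state +2 gives a d⁶ configuration for Fe²⁺.
Configuration: t₂g⁶ eg⁰.
Orbital CFSE = 6(-0.4) + 0(0.6) = -2.4Δₒ = -2.4 × 360 = -864 kJ/mol.
Relative to high-spin t₂g⁴ eg² (1 paired), the low-spin configuration has 2 additional pairs, contributing +2 × 307 = +614 kJ/mol.
Overall CFSE = -864 + 614 = -250 kJ/mol.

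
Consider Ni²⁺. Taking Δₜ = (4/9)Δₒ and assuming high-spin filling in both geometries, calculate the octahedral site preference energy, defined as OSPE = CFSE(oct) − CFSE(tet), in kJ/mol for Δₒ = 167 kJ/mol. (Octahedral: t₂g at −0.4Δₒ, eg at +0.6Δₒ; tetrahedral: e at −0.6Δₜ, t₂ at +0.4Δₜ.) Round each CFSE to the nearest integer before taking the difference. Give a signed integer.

-141

Group 10 minus oxidation state +2 gives a d⁸ configuration for Ni²⁺.
In an octahedral site d⁸ (HS) is t2g^6 e_g^2, giving CFSE(oct) = -1.2Δₒ = -200 kJ/mol.
Tetrahedral: e^4 t2^4, CFSE = 4(−0.6) + 4(+0.4) = -0.8Δₜ = -0.8 × (4/9) × 167 = -59 kJ/mol.
OSPE = CFSE(oct) − CFSE(tet) = -200 − (-59) = -141 kJ/mol.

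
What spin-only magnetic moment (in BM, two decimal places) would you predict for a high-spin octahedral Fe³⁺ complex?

5.92 BM

Group 8 minus oxidation state +3 gives a d⁵ configuration for Fe³⁺.
Configuration: t₂g³ eg² → 5 unpaired electrons.
μ(spin-only) = √[5(5+2)] = √35 ≈ 5.92 BM.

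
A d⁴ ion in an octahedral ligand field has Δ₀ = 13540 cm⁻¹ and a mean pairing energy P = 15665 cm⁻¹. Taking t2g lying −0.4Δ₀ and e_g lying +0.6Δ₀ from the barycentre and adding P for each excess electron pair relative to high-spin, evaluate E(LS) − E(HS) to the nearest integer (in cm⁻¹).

High-spin d⁴ fills as t2g^3 e_g^1 with CFSE 3(−0.4) + 1(+0.6) = -0.6Δ₀ = -8124 cm⁻¹.
For low-spin the configuration is t2g^4 e_g^0: orbital energy -1.6 × 13540 = -21664 cm⁻¹, and 1 additional pair relative to high-spin adds 15665 cm⁻¹, giving -5999 cm⁻¹.
Thus E(LS) − E(HS) = 2125 cm⁻¹.

2125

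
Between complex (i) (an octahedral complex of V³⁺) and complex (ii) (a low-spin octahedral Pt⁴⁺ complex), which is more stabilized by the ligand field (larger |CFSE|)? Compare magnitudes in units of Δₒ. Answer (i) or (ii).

(i): V sits in group 5; removing 3 electrons leaves V³⁺ with 5 − 3 = 2 d electrons; For octahedral d² the high- and low-spin configurations coincide; t2g^2 e_g^0, CFSE = -0.8Δₒ.
(ii): Pt⁴⁺: group 10, so d-count = 10 − 4 = 6; t₂g⁶ eg⁰, CFSE = -2.4Δₒ.
So (ii) has the larger |CFSE|.

(ii)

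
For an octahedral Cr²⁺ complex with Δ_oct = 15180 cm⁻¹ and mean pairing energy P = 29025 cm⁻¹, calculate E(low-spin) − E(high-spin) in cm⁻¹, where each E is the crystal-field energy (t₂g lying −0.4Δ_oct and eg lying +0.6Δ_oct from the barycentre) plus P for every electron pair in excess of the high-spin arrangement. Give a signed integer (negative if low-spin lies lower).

13845

Cr²⁺: group 6, so d-count = 6 − 2 = 4.
In the high-spin limit (t₂g³ eg¹) the orbital term is -0.6Δ_oct = -9108 cm⁻¹, with no excess pairing.
Low-spin t₂g⁴ eg⁰ gives -1.6Δ_oct = -24288 cm⁻¹, but forming 1 extra pair costs 1P = 29025 cm⁻¹, so E(LS) = -24288 + 29025 = 4737 cm⁻¹.
The difference is 4737 − (-9108) = 13845 cm⁻¹, so high-spin lies lower.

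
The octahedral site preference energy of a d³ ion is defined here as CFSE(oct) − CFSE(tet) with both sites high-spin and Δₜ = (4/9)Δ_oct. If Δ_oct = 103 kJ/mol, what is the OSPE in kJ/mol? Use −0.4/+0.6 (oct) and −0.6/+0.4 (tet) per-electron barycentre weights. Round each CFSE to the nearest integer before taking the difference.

Octahedral (high-spin): t₂g³ eg⁰, CFSE = 3(−0.4) + 0(+0.6) = -1.2Δ_oct = -1.2 × 103 = -124 kJ/mol.
Tetrahedral: e² t₂¹, CFSE = 2(−0.6) + 1(+0.4) = -0.8Δₜ = -0.8 × (4/9) × 103 = -37 kJ/mol.
OSPE = -124 − (-37) = -87 kJ/mol.

-87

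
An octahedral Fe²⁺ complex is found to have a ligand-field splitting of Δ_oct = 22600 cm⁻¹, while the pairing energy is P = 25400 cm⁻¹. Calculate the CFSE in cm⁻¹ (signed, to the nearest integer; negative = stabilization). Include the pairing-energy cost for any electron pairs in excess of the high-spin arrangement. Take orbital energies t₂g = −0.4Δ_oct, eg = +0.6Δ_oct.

Group 8 minus oxidation state +2 gives a d⁶ configuration for Fe²⁺.
Δ_oct < P, so pairing is avoided: the ground state is high-spin.
That gives t₂g⁴ eg².
Orbital CFSE = -0.4Δ_oct = -0.4 × 22600 = -9040 cm⁻¹.
High-spin has no excess pairs, so no pairing correction applies.

-9040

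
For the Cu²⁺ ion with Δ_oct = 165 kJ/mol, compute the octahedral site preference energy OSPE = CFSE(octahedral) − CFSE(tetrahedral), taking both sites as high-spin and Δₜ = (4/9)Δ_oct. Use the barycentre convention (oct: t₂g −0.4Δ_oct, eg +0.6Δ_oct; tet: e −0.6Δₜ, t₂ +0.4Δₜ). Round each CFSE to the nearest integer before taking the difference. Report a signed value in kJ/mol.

-70

Cu is in group 11, so Cu²⁺ is d⁹ (11 − 2 = 9).
Octahedral high-spin t2g^6 e_g^3: CFSE = -0.6 × 165 = -99 kJ/mol.
Tetrahedral e^4 t2^5 gives -0.4Δₜ = -0.4 × (4/9) × 165 = -29 kJ/mol.
OSPE = -99 − (-29) = -70 kJ/mol.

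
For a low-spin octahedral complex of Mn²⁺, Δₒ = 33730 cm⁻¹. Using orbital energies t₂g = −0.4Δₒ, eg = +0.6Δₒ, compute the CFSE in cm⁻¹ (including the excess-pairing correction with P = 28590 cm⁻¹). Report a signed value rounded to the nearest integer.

Mn²⁺: group 7, so d-count = 7 − 2 = 5.
Configuration: t₂g⁵ eg⁰.
Orbital CFSE = 5(-0.4) + 0(0.6) = -2.0Δₒ = -2.0 × 33730 = -67460 cm⁻¹.
Pairing penalty: 2 pairs vs 0 in the high-spin reference → 2 extra × P = 57180 cm⁻¹.
Net CFSE = -67460 + 57180 = -10280 cm⁻¹.

-10280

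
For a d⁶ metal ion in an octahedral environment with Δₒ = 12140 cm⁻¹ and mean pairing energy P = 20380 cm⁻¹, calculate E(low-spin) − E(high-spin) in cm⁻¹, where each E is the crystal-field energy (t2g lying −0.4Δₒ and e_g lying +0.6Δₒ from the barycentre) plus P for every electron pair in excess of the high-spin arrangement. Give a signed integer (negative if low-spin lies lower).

High-spin: t2g^4 e_g^2, CFSE = -0.4Δₒ = -4856 cm⁻¹.
For low-spin the configuration is t2g^6 e_g^0: orbital energy -2.4 × 12140 = -29136 cm⁻¹, and 2 additional pairs relative to high-spin add 40760 cm⁻¹, giving 11624 cm⁻¹.
Thus E(LS) − E(HS) = 16480 cm⁻¹.

16480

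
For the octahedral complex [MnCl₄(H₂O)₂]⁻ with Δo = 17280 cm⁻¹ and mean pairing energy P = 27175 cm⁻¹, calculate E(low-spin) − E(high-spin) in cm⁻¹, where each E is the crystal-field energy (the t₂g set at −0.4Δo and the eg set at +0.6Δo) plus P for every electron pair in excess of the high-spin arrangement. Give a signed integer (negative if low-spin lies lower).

9895

Ligand charges: 4×(-1) from Cl⁻ and 2×(+0) from H₂O sum to -4; with overall charge -1, Mn is +3.
Mn is in group 7, so Mn³⁺ is d⁴ (7 − 3 = 4).
High-spin d⁴ fills as t₂g³ eg¹ with CFSE 3(−0.4) + 1(+0.6) = -0.6Δo = -10368 cm⁻¹.
Low-spin: t₂g⁴ eg⁰, orbital CFSE = -1.6Δo = -27648 cm⁻¹; plus 1 excess pair × P = +27175 cm⁻¹; total -473 cm⁻¹.
E(LS) − E(HS) = -473 − (-10368) = 9895 cm⁻¹.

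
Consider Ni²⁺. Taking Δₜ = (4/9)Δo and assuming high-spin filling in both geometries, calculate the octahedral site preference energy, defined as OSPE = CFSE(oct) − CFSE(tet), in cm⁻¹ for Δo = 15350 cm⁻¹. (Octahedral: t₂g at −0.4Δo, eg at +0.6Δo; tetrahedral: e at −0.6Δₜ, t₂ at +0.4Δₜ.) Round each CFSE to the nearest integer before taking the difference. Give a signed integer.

Ni²⁺: group 10, so d-count = 10 − 2 = 8.
Octahedral (high-spin): t2g^6 e_g^2, CFSE = 6(−0.4) + 2(+0.6) = -1.2Δo = -1.2 × 15350 = -18420 cm⁻¹.
Tetrahedral: e^4 t2^4, CFSE = 4(−0.6) + 4(+0.4) = -0.8Δₜ = -0.8 × (4/9) × 15350 = -5458 cm⁻¹.
Subtracting, OSPE = -18420 − (-5458) = -12962 cm⁻¹.

-12962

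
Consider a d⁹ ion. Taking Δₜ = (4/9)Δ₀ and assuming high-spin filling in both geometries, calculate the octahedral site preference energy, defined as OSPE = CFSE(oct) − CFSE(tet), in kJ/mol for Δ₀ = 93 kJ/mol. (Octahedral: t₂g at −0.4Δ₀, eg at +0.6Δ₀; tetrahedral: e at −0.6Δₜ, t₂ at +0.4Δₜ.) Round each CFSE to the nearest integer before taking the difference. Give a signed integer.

In an octahedral site d⁹ (HS) is t₂g⁶ eg³, giving CFSE(oct) = -0.6Δ₀ = -56 kJ/mol.
In a tetrahedral site the filling is e⁴ t₂⁵: CFSE(tet) = -0.4Δₜ = -0.4 × (4/9)(93) = -17 kJ/mol.
OSPE = CFSE(oct) − CFSE(tet) = -56 − (-17) = -39 kJ/mol.

-39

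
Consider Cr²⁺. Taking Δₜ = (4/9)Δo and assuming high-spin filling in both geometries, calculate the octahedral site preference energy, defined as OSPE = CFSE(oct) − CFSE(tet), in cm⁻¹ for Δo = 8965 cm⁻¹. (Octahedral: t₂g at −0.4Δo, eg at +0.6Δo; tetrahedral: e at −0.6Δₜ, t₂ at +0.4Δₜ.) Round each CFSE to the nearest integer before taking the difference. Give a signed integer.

Cr is in group 6, so Cr²⁺ is d⁴ (6 − 2 = 4).
In an octahedral site d⁴ (HS) is t₂g³ eg¹, giving CFSE(oct) = -0.6Δo = -5379 cm⁻¹.
In a tetrahedral site the filling is e² t₂²: CFSE(tet) = -0.4Δₜ = -0.4 × (4/9)(8965) = -1594 cm⁻¹.
OSPE = CFSE(oct) − CFSE(tet) = -5379 − (-1594) = -3785 cm⁻¹.

-3785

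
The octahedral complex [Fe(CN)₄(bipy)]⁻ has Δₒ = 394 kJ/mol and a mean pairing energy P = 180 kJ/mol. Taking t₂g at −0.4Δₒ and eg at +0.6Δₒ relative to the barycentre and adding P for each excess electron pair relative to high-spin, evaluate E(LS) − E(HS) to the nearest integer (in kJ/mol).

Ligand charges: 4×(-1) from CN⁻ and 1×(+0) from bipy sum to -4; with overall charge -1, Fe is +3.
Fe³⁺: group 8, so d-count = 8 − 3 = 5.
High-spin: t₂g³ eg², CFSE = 0.0Δₒ = 0 kJ/mol.
Low-spin: t₂g⁵ eg⁰, orbital CFSE = -2.0Δₒ = -788 kJ/mol; plus 2 excess pairs × P = +360 kJ/mol; total -428 kJ/mol.
Thus E(LS) − E(HS) = -428 kJ/mol.

-428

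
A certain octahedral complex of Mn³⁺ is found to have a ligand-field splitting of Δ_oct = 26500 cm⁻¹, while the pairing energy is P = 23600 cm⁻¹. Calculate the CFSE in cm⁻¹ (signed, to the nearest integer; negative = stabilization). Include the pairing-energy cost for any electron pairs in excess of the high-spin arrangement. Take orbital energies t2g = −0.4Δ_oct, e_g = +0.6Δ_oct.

Mn sits in group 7; removing 3 electrons leaves Mn³⁺ with 7 − 3 = 4 d electrons.
With Δ_oct > P the complex is low-spin.
Configuration: t2g^4 e_g^0.
Orbital CFSE = -1.6Δ_oct = -1.6 × 26500 = -42400 cm⁻¹.
Excess pairs vs high-spin: 1 − 0 = 1; pairing cost = +23600 cm⁻¹.
Net CFSE = -42400 + 23600 = -18800 cm⁻¹.

-18800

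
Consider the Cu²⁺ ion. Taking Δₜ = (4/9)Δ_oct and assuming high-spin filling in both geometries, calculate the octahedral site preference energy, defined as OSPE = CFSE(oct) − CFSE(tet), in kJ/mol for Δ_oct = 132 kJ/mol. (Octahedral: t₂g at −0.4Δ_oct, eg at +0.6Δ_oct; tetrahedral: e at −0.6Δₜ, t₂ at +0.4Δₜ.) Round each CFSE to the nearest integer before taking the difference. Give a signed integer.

Cu²⁺: group 11, so d-count = 11 − 2 = 9.
Octahedral (high-spin): t2g^6 e_g^3, CFSE = 6(−0.4) + 3(+0.6) = -0.6Δ_oct = -0.6 × 132 = -79 kJ/mol.
In a tetrahedral site the filling is e^4 t2^5: CFSE(tet) = -0.4Δₜ = -0.4 × (4/9)(132) = -23 kJ/mol.
Subtracting, OSPE = -79 − (-23) = -56 kJ/mol.

-56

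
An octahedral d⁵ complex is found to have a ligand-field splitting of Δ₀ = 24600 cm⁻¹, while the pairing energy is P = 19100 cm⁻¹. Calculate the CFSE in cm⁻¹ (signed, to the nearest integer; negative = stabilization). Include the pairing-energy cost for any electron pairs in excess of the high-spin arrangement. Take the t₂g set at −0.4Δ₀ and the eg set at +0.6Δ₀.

-11000

With Δ₀ > P the complex is low-spin.
Configuration: t₂g⁵ eg⁰.
Orbital CFSE = -2.0Δ₀ = -2.0 × 24600 = -49200 cm⁻¹.
Excess pairs vs high-spin: 2 − 0 = 2; pairing cost = +38200 cm⁻¹.
Net CFSE = -49200 + 38200 = -11000 cm⁻¹.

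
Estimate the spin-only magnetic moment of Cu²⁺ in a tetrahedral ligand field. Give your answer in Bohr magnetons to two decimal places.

1.73 Bohr magnetons

Cu is in group 11, so Cu²⁺ is d⁹ (11 − 2 = 9).
Tetrahedral fields are weak (Δₜ ≈ 4/9 Δₒ), so electrons fill high-spin.
Configuration: e⁴ t₂⁵ → 1 unpaired electron.
μ(spin-only) = √[1(1+2)] = √3 ≈ 1.73 Bohr magnetons.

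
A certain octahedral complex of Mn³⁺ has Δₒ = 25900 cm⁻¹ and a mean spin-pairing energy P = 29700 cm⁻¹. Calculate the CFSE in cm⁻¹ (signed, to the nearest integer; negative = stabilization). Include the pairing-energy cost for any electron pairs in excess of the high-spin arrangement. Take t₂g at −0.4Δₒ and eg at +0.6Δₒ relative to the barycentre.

-15540

Mn³⁺: group 7, so d-count = 7 − 3 = 4.
Since Δₒ = 25900 cm⁻¹ < P = 29700 cm⁻¹, the complex adopts the high-spin configuration.
Configuration: t₂g³ eg¹.
Orbital CFSE = -0.6Δₒ = -0.6 × 25900 = -15540 cm⁻¹.
High-spin has no excess pairs, so no pairing correction applies.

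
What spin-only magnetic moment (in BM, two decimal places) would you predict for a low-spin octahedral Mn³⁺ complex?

2.83 BM

Mn³⁺: group 7, so d-count = 7 − 3 = 4.
Configuration: t2g^4 e_g^0 → 2 unpaired electrons.
μ(spin-only) = √[2(2+2)] = √8 ≈ 2.83 BM.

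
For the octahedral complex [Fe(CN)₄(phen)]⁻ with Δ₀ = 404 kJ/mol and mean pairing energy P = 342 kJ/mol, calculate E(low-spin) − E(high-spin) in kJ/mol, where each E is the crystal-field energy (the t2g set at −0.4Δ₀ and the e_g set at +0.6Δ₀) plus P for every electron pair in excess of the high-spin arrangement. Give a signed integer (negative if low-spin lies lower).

Ligand charges: 4×(-1) from CN⁻ and 1×(+0) from phen sum to -4; with overall charge -1, Fe is +3.
Fe³⁺: group 8, so d-count = 8 − 3 = 5.
High-spin d⁵ fills as t2g^3 e_g^2 with CFSE 3(−0.4) + 2(+0.6) = 0.0Δ₀ = 0 kJ/mol.
Low-spin: t2g^5 e_g^0, orbital CFSE = -2.0Δ₀ = -808 kJ/mol; plus 2 excess pairs × P = +684 kJ/mol; total -124 kJ/mol.
Thus E(LS) − E(HS) = -124 kJ/mol.

-124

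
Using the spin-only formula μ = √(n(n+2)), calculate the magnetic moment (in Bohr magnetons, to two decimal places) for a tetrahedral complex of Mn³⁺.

4.90 Bohr magnetons

Group 7 minus oxidation state +3 gives a d⁴ configuration for Mn³⁺.
With tetrahedral geometry the complex is necessarily high-spin.
Configuration: e² t₂² → 4 unpaired electrons.
μ(spin-only) = √[4(4+2)] = √24 ≈ 4.90 Bohr magnetons.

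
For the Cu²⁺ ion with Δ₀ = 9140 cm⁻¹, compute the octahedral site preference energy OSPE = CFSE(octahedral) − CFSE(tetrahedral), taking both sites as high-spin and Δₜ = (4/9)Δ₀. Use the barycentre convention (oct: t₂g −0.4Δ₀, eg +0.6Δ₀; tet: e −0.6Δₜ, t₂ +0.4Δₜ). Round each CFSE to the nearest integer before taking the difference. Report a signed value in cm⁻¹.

Cu²⁺: group 11, so d-count = 11 − 2 = 9.
In an octahedral site d⁹ (HS) is t2g^6 e_g^3, giving CFSE(oct) = -0.6Δ₀ = -5484 cm⁻¹.
Tetrahedral: e^4 t2^5, CFSE = 4(−0.6) + 5(+0.4) = -0.4Δₜ = -0.4 × (4/9) × 9140 = -1625 cm⁻¹.
Subtracting, OSPE = -5484 − (-1625) = -3859 cm⁻¹.

-3859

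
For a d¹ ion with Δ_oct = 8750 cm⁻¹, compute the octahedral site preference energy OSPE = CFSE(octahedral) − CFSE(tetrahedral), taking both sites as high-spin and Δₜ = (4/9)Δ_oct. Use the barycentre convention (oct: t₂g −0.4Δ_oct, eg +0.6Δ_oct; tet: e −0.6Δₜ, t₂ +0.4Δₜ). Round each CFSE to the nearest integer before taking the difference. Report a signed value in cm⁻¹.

Octahedral high-spin t₂g¹ eg⁰: CFSE = -0.4 × 8750 = -3500 cm⁻¹.
Tetrahedral: e¹ t₂⁰, CFSE = 1(−0.6) + 0(+0.4) = -0.6Δₜ = -0.6 × (4/9) × 8750 = -2333 cm⁻¹.
OSPE = CFSE(oct) − CFSE(tet) = -3500 − (-2333) = -1167 cm⁻¹.

-1167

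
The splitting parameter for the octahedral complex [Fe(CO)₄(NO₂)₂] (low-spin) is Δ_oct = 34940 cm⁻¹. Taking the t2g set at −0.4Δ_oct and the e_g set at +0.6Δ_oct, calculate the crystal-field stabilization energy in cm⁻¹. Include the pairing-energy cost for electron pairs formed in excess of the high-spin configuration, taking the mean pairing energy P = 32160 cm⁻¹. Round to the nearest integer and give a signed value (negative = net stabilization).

-19536

Ligand charges: 4×(+0) from CO and 2×(-1) from NO₂⁻ sum to -2; with overall charge +0, Fe is +2.
Fe²⁺: group 8, so d-count = 8 − 2 = 6.
The d⁶ electrons fill as t2g^6 e_g^0.
The orbital stabilization is -2.4Δ_oct = -2.4 × 34940 = -83856 cm⁻¹.
Pairing penalty: 3 pairs vs 1 in the high-spin reference → 2 extra × P = 64320 cm⁻¹.
Combining: -83856 + 64320 = -19536 cm⁻¹.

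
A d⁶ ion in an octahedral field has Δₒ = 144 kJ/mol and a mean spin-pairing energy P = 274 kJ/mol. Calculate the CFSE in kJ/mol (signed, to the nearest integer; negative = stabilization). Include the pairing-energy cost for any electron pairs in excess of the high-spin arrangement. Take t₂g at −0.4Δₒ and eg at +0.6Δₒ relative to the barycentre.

-58

With Δₒ < P the complex is high-spin.
Filling d⁶ accordingly: t₂g⁴ eg².
Orbital CFSE = -0.4Δₒ = -0.4 × 144 = -58 kJ/mol.
High-spin has no excess pairs, so no pairing correction applies.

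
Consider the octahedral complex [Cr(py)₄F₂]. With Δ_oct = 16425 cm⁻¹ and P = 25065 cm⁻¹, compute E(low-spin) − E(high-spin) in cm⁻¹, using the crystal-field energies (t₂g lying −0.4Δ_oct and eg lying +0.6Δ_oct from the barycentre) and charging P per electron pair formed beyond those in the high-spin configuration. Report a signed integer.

8640

Ligand charges: 4×(+0) from py and 2×(-1) from F⁻ sum to -2; with overall charge +0, Cr is +2.
Cr sits in group 6; removing 2 electrons leaves Cr²⁺ with 6 − 2 = 4 d electrons.
High-spin: t₂g³ eg¹, CFSE = -0.6Δ_oct = -9855 cm⁻¹.
For low-spin the configuration is t₂g⁴ eg⁰: orbital energy -1.6 × 16425 = -26280 cm⁻¹, and 1 additional pair relative to high-spin adds 25065 cm⁻¹, giving -1215 cm⁻¹.
E(LS) − E(HS) = -1215 − (-9855) = 8640 cm⁻¹.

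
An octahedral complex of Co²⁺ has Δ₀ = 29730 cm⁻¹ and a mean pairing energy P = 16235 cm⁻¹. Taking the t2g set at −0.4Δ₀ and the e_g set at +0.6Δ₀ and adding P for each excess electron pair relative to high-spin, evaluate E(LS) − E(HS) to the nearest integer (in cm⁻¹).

-13495

Co²⁺: group 9, so d-count = 9 − 2 = 7.
High-spin d⁷ fills as t2g^5 e_g^2 with CFSE 5(−0.4) + 2(+0.6) = -0.8Δ₀ = -23784 cm⁻¹.
Low-spin t2g^6 e_g^1 gives -1.8Δ₀ = -53514 cm⁻¹, but forming 1 extra pair costs 1P = 16235 cm⁻¹, so E(LS) = -53514 + 16235 = -37279 cm⁻¹.
The difference is -37279 − (-23784) = -13495 cm⁻¹, so low-spin lies lower.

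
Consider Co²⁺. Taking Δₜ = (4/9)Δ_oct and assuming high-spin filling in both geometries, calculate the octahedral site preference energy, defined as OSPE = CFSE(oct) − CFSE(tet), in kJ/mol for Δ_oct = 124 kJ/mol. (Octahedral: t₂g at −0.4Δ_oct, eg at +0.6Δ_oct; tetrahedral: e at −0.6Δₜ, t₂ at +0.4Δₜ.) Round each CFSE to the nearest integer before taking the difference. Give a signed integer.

Co²⁺: group 9, so d-count = 9 − 2 = 7.
In an octahedral site d⁷ (HS) is t2g^5 e_g^2, giving CFSE(oct) = -0.8Δ_oct = -99 kJ/mol.
In a tetrahedral site the filling is e^4 t2^3: CFSE(tet) = -1.2Δₜ = -1.2 × (4/9)(124) = -66 kJ/mol.
OSPE = CFSE(oct) − CFSE(tet) = -99 − (-66) = -33 kJ/mol.

-33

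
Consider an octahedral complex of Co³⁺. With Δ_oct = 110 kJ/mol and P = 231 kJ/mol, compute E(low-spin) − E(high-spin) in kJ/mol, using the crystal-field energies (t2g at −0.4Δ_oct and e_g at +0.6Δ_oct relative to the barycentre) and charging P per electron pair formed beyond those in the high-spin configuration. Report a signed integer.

Co sits in group 9; removing 3 electrons leaves Co³⁺ with 9 − 3 = 6 d electrons.
High-spin: t2g^4 e_g^2, CFSE = -0.4Δ_oct = -44 kJ/mol.
For low-spin the configuration is t2g^6 e_g^0: orbital energy -2.4 × 110 = -264 kJ/mol, and 2 additional pairs relative to high-spin add 462 kJ/mol, giving 198 kJ/mol.
E(LS) − E(HS) = 198 − (-44) = 242 kJ/mol.

242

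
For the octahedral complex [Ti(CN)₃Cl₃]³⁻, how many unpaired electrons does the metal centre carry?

Ligand charges: 3×(-1) from CN⁻ and 3×(-1) from Cl⁻ sum to -6; with overall charge -3, Ti is +3.
Group 4 minus oxidation state +3 gives a d¹ configuration for Ti³⁺.
Configuration: t₂g¹ eg⁰, giving 1 unpaired electron.

1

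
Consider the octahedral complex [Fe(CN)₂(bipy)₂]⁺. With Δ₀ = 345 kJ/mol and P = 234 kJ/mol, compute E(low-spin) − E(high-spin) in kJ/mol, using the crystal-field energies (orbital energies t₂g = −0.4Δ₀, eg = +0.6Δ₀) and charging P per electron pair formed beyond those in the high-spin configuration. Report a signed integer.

Ligand charges: 2×(-1) from CN⁻ and 2×(+0) from bipy sum to -2; with overall charge +1, Fe is +3.
Group 8 minus oxidation state +3 gives a d⁵ configuration for Fe³⁺.
High-spin: t₂g³ eg², CFSE = 0.0Δ₀ = 0 kJ/mol.
For low-spin the configuration is t₂g⁵ eg⁰: orbital energy -2.0 × 345 = -690 kJ/mol, and 2 additional pairs relative to high-spin add 468 kJ/mol, giving -222 kJ/mol.
E(LS) − E(HS) = -222 − (0) = -222 kJ/mol.

-222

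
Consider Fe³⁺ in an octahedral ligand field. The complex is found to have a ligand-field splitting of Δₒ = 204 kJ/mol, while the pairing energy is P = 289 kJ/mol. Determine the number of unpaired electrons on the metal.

Fe is in group 8, so Fe³⁺ is d⁵ (8 − 3 = 5).
With Δₒ < P the complex is high-spin.
Configuration: t₂g³ eg².
Unpaired electrons: 5.

5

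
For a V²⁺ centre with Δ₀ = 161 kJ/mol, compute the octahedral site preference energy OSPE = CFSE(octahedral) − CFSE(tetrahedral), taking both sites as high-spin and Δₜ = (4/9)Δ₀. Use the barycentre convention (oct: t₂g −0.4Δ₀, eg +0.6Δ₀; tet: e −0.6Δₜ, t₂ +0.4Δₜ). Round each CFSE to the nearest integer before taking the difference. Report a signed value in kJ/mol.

V²⁺: group 5, so d-count = 5 − 2 = 3.
Octahedral high-spin t₂g³ eg⁰: CFSE = -1.2 × 161 = -193 kJ/mol.
In a tetrahedral site the filling is e² t₂¹: CFSE(tet) = -0.8Δₜ = -0.8 × (4/9)(161) = -57 kJ/mol.
OSPE = CFSE(oct) − CFSE(tet) = -193 − (-57) = -136 kJ/mol.

-136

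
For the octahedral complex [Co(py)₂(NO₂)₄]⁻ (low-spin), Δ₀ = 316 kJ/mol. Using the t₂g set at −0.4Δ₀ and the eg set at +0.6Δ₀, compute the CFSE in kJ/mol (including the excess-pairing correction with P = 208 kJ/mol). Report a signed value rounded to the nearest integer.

-342

Ligand charges: 2×(+0) from py and 4×(-1) from NO₂⁻ sum to -4; with overall charge -1, Co is +3.
Co is in group 9, so Co³⁺ is d⁶ (9 − 3 = 6).
The d⁶ electrons fill as t₂g⁶ eg⁰.
CFSE(orbital) = 6×(-0.4Δ₀) + 0×(0.6Δ₀) = -2.4Δ₀; with Δ₀ = 316 kJ/mol that is -758 kJ/mol.
Pairing penalty: 3 pairs vs 1 in the high-spin reference → 2 extra × P = 416 kJ/mol.
Net CFSE = -758 + 416 = -342 kJ/mol.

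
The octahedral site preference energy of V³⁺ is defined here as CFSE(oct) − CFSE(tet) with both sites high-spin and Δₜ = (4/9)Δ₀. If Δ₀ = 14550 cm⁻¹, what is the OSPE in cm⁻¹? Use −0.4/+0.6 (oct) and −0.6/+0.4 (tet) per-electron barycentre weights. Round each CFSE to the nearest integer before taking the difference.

V is in group 5, so V³⁺ is d² (5 − 3 = 2).
Octahedral (high-spin): t2g^2 e_g^0, CFSE = 2(−0.4) + 0(+0.6) = -0.8Δ₀ = -0.8 × 14550 = -11640 cm⁻¹.
In a tetrahedral site the filling is e^2 t2^0: CFSE(tet) = -1.2Δₜ = -1.2 × (4/9)(14550) = -7760 cm⁻¹.
Subtracting, OSPE = -11640 − (-7760) = -3880 cm⁻¹.

-3880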